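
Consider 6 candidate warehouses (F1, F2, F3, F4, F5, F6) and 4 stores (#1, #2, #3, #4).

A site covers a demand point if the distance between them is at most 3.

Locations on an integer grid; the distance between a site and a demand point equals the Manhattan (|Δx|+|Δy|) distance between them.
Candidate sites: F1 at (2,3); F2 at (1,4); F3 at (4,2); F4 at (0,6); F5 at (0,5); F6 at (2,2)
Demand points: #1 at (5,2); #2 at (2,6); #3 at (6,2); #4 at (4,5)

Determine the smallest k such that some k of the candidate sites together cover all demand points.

2

Coverage sets (demand points within 3 of each site):
  F1: {#2}
  F2: {#2}
  F3: {#1, #3, #4}
  F4: {#2}
  F5: {#2}
  F6: {#1}
No single site covers all 4 demand points.
But {F1, F3} covers everything, so the minimum is 2.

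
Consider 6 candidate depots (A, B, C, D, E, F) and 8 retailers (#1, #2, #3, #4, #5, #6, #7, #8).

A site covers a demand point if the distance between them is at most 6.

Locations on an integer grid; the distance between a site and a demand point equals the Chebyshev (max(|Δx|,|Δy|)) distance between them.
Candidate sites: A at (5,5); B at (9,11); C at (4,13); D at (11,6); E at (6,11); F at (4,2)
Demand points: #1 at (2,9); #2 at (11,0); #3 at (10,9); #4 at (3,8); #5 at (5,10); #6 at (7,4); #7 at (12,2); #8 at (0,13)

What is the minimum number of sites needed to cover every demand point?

2

Coverage sets (demand points within 6 of each site):
  A: {#1, #2, #3, #4, #5, #6}
  B: {#3, #4, #5}
  C: {#1, #3, #4, #5, #8}
  D: {#2, #3, #5, #6, #7}
  E: {#1, #3, #4, #5, #8}
  F: {#4, #6}
No single site covers all 8 demand points.
But {C, D} covers everything, so the minimum is 2.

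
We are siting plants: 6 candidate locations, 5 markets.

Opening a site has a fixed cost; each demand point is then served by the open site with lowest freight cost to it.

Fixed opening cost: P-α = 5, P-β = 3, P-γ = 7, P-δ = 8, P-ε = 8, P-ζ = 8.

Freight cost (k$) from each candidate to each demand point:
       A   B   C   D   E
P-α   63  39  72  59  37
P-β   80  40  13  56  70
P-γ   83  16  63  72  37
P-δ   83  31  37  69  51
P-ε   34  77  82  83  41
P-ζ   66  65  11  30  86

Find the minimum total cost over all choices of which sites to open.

Open {P-γ, P-ε, P-ζ}: assign each demand point to its cheapest open site.
  A→P-ε 34, B→P-γ 16, C→P-ζ 11, D→P-ζ 30, E→P-γ 37
  freight cost 128, fixed 23 → total 151.
Compare {P-β, P-γ, P-ε, P-ζ}: freight cost 128 + fixed 26 = 154.
Compare {P-α, P-γ, P-ε, P-ζ}: freight cost 128 + fixed 28 = 156.
Compare {P-γ, P-δ, P-ε, P-ζ}: freight cost 128 + fixed 31 = 159.
All other subsets cost ≥ 154. Minimum total cost: 151.

151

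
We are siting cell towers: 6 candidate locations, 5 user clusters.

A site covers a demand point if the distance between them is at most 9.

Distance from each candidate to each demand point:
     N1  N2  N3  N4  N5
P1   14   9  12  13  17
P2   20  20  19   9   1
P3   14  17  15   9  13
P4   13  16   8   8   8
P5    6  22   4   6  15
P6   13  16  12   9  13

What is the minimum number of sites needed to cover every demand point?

Coverage sets (demand points within 9 of each site):
  P1: {N2}
  P2: {N4, N5}
  P3: {N4}
  P4: {N3, N4, N5}
  P5: {N1, N3, N4}
  P6: {N4}
No 2 sites suffice: every size-2 union leaves at least one demand point uncovered.
But {P1, P2, P5} covers everything, so the minimum is 3.

3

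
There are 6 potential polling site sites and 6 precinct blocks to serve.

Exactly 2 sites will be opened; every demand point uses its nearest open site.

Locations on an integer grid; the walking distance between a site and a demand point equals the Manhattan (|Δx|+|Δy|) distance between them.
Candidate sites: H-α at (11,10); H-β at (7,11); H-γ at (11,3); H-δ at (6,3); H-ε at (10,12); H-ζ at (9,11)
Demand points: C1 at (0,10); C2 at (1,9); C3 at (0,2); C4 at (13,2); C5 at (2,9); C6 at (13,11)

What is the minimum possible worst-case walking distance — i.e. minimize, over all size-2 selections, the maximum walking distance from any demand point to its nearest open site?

8

Open {H-β, H-δ}.
  Farthest demand point is C1 at walking distance 8 (to H-β); all others are ≤ 8.
With {H-δ, H-ζ} the worst case is 10.
With {H-α, H-δ} the worst case is 11.
No size-2 selection achieves below 8.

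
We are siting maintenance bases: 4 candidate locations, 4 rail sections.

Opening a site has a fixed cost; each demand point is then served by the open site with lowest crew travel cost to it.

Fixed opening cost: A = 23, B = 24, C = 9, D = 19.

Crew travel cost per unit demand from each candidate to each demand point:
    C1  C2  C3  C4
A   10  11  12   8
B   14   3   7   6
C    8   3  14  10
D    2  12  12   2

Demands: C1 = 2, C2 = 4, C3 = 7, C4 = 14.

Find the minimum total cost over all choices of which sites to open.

136

Open {B, D}: assign each demand point to its cheapest open site.
  C1→D 2×2=4, C2→B 4×3=12, C3→B 7×7=49, C4→D 14×2=28
  crew travel cost 93, fixed 43 → total 136.
Compare {B, C, D}: crew travel cost 93 + fixed 52 = 145.
Compare {C, D}: crew travel cost 128 + fixed 28 = 156.
Compare {A, B, D}: crew travel cost 93 + fixed 66 = 159.
All other subsets cost ≥ 145. Minimum total cost: 136.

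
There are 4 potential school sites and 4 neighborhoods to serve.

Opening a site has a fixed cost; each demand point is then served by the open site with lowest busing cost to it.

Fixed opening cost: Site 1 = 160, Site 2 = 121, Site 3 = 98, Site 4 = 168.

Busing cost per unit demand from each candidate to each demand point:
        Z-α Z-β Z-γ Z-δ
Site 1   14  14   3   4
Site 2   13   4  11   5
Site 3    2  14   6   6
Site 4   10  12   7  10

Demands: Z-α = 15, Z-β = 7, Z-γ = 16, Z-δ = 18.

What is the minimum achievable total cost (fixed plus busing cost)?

430

Open {Site 3}: assign each demand point to its cheapest open site.
  Z-α→Site 3 15×2=30, Z-β→Site 3 7×14=98, Z-γ→Site 3 16×6=96, Z-δ→Site 3 18×6=108
  busing cost 332, fixed 98 → total 430.
Compare {Site 2, Site 3}: busing cost 244 + fixed 219 = 463.
Compare {Site 1, Site 3}: busing cost 248 + fixed 258 = 506.
Compare {Site 1, Site 2, Site 3}: busing cost 178 + fixed 379 = 557.
All other subsets cost ≥ 463. Minimum total cost: 430.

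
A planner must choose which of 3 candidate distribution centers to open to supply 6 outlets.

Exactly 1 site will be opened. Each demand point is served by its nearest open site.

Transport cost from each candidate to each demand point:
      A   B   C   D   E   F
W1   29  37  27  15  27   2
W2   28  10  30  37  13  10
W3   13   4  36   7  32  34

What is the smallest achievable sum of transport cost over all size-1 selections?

126

Open {W3}.
  A→W3 13, B→W3 4, C→W3 36, D→W3 7, E→W3 32, F→W3 34  ⇒ total 126.
Compare {W2}: total 128.
Compare {W1}: total 137.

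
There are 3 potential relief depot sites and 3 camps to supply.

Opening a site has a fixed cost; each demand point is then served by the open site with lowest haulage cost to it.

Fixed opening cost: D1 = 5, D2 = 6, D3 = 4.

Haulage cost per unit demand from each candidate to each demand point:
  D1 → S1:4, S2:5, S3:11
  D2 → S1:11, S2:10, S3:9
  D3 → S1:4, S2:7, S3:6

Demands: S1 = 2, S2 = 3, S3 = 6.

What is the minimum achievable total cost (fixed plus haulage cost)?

68

Open {D1, D3}: assign each demand point to its cheapest open site.
  S1→D1 2×4=8, S2→D1 3×5=15, S3→D3 6×6=36
  haulage cost 59, fixed 9 → total 68.
Compare {D3}: haulage cost 65 + fixed 4 = 69.
Compare {D1, D2, D3}: haulage cost 59 + fixed 15 = 74.
Compare {D2, D3}: haulage cost 65 + fixed 10 = 75.
All other subsets cost ≥ 69. Minimum total cost: 68.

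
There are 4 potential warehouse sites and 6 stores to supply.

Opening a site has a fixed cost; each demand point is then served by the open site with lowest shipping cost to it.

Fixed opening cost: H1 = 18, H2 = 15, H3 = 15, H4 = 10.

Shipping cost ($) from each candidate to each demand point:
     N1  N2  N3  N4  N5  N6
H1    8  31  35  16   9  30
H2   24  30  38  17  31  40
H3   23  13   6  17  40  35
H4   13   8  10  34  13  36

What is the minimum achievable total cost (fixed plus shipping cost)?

Open {H1, H4}: assign each demand point to its cheapest open site.
  N1→H1 8, N2→H4 8, N3→H4 10, N4→H1 16, N5→H1 9, N6→H1 30
  shipping cost 81, fixed 28 → total 109.
Compare {H1, H3}: shipping cost 82 + fixed 33 = 115.
Compare {H3, H4}: shipping cost 92 + fixed 25 = 117.
Compare {H1, H3, H4}: shipping cost 77 + fixed 43 = 120.
All other subsets cost ≥ 115. Minimum total cost: 109.

109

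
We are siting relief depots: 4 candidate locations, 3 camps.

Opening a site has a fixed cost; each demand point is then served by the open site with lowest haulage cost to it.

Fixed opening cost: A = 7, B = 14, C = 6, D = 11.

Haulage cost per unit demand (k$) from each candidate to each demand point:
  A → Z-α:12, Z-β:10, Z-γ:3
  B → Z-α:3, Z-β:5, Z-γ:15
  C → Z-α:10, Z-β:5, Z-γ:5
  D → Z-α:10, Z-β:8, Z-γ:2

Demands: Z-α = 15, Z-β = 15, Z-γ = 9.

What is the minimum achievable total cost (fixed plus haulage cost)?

163

Open {B, D}: assign each demand point to its cheapest open site.
  Z-α→B 15×3=45, Z-β→B 15×5=75, Z-γ→D 9×2=18
  haulage cost 138, fixed 25 → total 163.
Compare {A, B}: haulage cost 147 + fixed 21 = 168.
Compare {B, C, D}: haulage cost 138 + fixed 31 = 169.
Compare {A, B, D}: haulage cost 138 + fixed 32 = 170.
All other subsets cost ≥ 168. Minimum total cost: 163.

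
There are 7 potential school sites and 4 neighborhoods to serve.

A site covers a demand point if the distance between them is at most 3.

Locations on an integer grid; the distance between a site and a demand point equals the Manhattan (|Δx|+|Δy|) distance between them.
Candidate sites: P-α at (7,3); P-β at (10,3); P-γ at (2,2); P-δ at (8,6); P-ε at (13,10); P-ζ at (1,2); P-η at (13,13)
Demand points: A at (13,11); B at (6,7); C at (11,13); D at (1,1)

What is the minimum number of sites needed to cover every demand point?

3

Coverage sets (demand points within 3 of each site):
  P-α: {}
  P-β: {}
  P-γ: {D}
  P-δ: {B}
  P-ε: {A}
  P-ζ: {D}
  P-η: {A, C}
No 2 sites suffice: every size-2 union leaves at least one demand point uncovered.
But {P-γ, P-δ, P-η} covers everything, so the minimum is 3.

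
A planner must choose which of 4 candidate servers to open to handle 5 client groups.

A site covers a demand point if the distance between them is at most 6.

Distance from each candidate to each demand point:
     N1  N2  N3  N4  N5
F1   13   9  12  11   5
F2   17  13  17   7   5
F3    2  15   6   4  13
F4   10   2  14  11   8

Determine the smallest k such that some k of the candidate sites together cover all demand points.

3

Coverage sets (demand points within 6 of each site):
  F1: {N5}
  F2: {N5}
  F3: {N1, N3, N4}
  F4: {N2}
No 2 sites suffice: every size-2 union leaves at least one demand point uncovered.
But {F1, F3, F4} covers everything, so the minimum is 3.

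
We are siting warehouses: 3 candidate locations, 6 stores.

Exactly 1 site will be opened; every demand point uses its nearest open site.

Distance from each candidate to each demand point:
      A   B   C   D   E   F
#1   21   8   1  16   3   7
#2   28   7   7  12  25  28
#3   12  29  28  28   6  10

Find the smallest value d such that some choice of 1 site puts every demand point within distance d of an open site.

Open {#1}.
  Farthest demand point is A at distance 21 (to #1); all others are ≤ 21.
With {#2} the worst case is 28.
With {#3} the worst case is 29.
No size-1 selection achieves below 21.

21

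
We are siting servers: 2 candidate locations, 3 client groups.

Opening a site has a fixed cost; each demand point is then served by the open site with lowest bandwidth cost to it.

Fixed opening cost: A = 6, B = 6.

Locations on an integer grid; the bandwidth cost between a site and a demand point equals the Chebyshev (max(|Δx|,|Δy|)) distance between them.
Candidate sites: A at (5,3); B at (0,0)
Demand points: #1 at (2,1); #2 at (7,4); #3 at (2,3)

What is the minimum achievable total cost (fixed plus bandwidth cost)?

Open {A}: assign each demand point to its cheapest open site.
  #1→A 3, #2→A 2, #3→A 3
  bandwidth cost 8, fixed 6 → total 14.
Compare {B}: bandwidth cost 12 + fixed 6 = 18.
Compare {A, B}: bandwidth cost 7 + fixed 12 = 19.

14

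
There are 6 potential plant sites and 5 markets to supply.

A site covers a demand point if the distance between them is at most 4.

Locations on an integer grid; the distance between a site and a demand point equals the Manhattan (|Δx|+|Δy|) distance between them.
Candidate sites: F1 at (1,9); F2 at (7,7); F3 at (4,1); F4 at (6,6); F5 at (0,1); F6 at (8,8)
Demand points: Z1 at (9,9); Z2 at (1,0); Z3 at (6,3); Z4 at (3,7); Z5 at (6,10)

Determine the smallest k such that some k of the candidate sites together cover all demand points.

2

Coverage sets (demand points within 4 of each site):
  F1: {Z4}
  F2: {Z1, Z4, Z5}
  F3: {Z2, Z3}
  F4: {Z3, Z4, Z5}
  F5: {Z2}
  F6: {Z1, Z5}
No single site covers all 5 demand points.
But {F2, F3} covers everything, so the minimum is 2.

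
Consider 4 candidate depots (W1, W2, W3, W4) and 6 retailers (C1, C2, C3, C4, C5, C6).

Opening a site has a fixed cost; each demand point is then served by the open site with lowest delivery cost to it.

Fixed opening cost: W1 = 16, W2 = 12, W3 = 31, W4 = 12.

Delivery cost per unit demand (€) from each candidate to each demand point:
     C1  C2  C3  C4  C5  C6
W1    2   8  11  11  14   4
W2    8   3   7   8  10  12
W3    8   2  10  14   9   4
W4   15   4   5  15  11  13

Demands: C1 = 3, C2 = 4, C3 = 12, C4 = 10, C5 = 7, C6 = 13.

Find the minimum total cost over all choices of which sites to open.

Open {W1, W2, W4}: assign each demand point to its cheapest open site.
  C1→W1 3×2=6, C2→W2 4×3=12, C3→W4 12×5=60, C4→W2 10×8=80, C5→W2 7×10=70, C6→W1 13×4=52
  delivery cost 280, fixed 40 → total 320.
Compare {W1, W2}: delivery cost 304 + fixed 28 = 332.
Compare {W1, W2, W3, W4}: delivery cost 269 + fixed 71 = 340.
Compare {W2, W3, W4}: delivery cost 287 + fixed 55 = 342.
All other subsets cost ≥ 332. Minimum total cost: 320.

320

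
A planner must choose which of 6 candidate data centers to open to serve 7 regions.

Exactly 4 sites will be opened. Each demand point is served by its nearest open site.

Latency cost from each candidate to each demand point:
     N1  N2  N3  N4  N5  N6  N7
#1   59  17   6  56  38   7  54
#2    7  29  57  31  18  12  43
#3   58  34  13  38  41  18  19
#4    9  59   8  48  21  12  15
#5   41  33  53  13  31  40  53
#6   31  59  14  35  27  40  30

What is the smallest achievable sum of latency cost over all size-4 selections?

Open {#1, #2, #4, #5}.
  N1→#2 7, N2→#1 17, N3→#1 6, N4→#5 13, N5→#2 18, N6→#1 7, N7→#4 15  ⇒ total 83.
Compare {#1, #2, #3, #5}: total 87.
Compare {#1, #3, #4, #5}: total 88.
No size-4 selection does better; minimum is 83.

83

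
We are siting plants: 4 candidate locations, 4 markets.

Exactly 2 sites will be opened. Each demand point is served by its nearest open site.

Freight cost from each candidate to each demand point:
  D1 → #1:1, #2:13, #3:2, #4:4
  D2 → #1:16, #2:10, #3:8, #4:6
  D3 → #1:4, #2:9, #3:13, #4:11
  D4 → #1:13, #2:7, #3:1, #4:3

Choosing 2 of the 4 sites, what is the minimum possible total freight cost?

12

Open {D1, D4}.
  #1→D1 1, #2→D4 7, #3→D4 1, #4→D4 3  ⇒ total 12.
Compare {D3, D4}: total 15.
Compare {D1, D3}: total 16.
No size-2 selection does better; minimum is 12.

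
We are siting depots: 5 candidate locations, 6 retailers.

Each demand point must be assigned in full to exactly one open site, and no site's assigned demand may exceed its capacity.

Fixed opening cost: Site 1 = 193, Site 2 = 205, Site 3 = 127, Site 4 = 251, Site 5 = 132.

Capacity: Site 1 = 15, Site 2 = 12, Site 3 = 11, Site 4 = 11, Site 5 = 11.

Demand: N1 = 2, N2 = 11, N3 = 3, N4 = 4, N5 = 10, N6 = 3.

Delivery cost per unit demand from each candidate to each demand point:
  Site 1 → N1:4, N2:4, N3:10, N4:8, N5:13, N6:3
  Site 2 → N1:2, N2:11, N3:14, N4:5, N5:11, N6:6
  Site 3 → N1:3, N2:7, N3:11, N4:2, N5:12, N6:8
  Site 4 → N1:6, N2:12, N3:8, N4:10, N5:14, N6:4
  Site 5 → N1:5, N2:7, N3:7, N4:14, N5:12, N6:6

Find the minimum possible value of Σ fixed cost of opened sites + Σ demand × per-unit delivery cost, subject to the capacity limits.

672

Open {Site 1, Site 3, Site 5}; cheapest assignment that respects the capacities:
  Site 1 (cap 15, load 14): N2, N6 — cost 11×4 + 3×3 = 53
  Site 3 (cap 11, load 9): N1, N3, N4 — cost 2×3 + 3×11 + 4×2 = 47
  Site 5 (cap 11, load 10): N5 — cost 10×12 = 120
  Shipping 220, fixed 452 → total 672.
  Any other capacity-feasible assignment to {Site 1, Site 3, Site 5} ships for at least 220.
Compare {Site 2, Site 3, Site 5}: its best feasible assignment gives total 720.
Compare {Site 1, Site 2, Site 3}: its best feasible assignment gives total 733.
Every other set of open sites that can feasibly serve all demand totals ≥ 720 even under its best assignment. Minimum: 672.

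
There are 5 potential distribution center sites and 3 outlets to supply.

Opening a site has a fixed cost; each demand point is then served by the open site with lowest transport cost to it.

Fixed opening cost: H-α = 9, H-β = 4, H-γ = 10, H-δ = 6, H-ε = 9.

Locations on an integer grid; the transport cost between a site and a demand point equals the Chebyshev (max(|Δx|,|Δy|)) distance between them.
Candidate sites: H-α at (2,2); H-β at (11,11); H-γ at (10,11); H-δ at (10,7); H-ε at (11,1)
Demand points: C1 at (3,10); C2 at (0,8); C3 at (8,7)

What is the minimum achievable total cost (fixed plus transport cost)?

25

Open {H-δ}: assign each demand point to its cheapest open site.
  C1→H-δ 7, C2→H-δ 10, C3→H-δ 2
  transport cost 19, fixed 6 → total 25.
Compare {H-β}: transport cost 23 + fixed 4 = 27.
Compare {H-α}: transport cost 20 + fixed 9 = 29.
Compare {H-β, H-δ}: transport cost 19 + fixed 10 = 29.
All other subsets cost ≥ 27. Minimum total cost: 25.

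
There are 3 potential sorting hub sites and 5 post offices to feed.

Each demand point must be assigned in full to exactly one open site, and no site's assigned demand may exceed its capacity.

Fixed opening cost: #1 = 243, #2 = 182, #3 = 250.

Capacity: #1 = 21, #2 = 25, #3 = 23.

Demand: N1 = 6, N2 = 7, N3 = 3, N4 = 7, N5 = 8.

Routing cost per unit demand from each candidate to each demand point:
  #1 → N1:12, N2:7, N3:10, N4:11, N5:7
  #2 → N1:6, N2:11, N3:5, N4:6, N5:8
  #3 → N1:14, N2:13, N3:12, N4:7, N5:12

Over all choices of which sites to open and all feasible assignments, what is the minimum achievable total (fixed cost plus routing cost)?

Open {#1, #2}; cheapest assignment that respects the capacities:
  #1 (cap 21, load 15): N2, N5 — cost 7×7 + 8×7 = 105
  #2 (cap 25, load 16): N1, N3, N4 — cost 6×6 + 3×5 + 7×6 = 93
  Shipping 198, fixed 425 → total 623.
  Any other capacity-feasible assignment to {#1, #2} ships for at least 198.
Compare {#2, #3}: its best feasible assignment gives total 673.
Compare {#1, #3}: its best feasible assignment gives total 755.
Every other set of open sites that can feasibly serve all demand totals ≥ 673 even under its best assignment. Minimum: 623.

623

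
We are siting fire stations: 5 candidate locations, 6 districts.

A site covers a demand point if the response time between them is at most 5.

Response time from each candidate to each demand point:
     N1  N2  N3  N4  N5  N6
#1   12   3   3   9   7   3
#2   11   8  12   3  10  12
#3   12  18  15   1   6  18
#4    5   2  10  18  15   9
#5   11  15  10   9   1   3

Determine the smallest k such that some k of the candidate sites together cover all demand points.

Coverage sets (demand points within 5 of each site):
  #1: {N2, N3, N6}
  #2: {N4}
  #3: {N4}
  #4: {N1, N2}
  #5: {N5, N6}
No 3 sites suffice: every size-3 union leaves at least one demand point uncovered.
But {#1, #2, #4, #5} covers everything, so the minimum is 4.

4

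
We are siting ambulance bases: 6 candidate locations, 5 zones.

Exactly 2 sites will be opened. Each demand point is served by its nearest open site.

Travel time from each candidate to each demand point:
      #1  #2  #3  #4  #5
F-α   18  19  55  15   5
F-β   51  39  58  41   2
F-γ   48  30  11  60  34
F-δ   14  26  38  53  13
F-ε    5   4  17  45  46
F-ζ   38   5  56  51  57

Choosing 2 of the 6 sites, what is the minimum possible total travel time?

Open {F-α, F-ε}.
  #1→F-ε 5, #2→F-ε 4, #3→F-ε 17, #4→F-α 15, #5→F-α 5  ⇒ total 46.
Compare {F-α, F-γ}: total 68.
Compare {F-β, F-ε}: total 69.
No size-2 selection does better; minimum is 46.

46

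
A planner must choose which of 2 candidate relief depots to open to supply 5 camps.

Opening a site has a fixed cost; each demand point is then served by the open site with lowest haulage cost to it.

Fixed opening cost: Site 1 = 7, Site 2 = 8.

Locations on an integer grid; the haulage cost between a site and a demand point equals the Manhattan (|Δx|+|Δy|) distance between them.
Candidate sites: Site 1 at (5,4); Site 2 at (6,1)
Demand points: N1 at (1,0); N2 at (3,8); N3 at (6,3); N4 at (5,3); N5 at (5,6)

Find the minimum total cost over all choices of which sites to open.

26

Open {Site 1}: assign each demand point to its cheapest open site.
  N1→Site 1 8, N2→Site 1 6, N3→Site 1 2, N4→Site 1 1, N5→Site 1 2
  haulage cost 19, fixed 7 → total 26.
Compare {Site 1, Site 2}: haulage cost 17 + fixed 15 = 32.
Compare {Site 2}: haulage cost 27 + fixed 8 = 35.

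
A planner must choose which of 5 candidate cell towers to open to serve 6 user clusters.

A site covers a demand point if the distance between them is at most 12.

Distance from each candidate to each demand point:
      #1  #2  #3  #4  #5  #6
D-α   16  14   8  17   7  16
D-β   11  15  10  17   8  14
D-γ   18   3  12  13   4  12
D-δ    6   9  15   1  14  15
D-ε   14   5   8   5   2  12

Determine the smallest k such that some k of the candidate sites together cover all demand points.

Coverage sets (demand points within 12 of each site):
  D-α: {#3, #5}
  D-β: {#1, #3, #5}
  D-γ: {#2, #3, #5, #6}
  D-δ: {#1, #2, #4}
  D-ε: {#2, #3, #4, #5, #6}
No single site covers all 6 demand points.
But {D-β, D-ε} covers everything, so the minimum is 2.

2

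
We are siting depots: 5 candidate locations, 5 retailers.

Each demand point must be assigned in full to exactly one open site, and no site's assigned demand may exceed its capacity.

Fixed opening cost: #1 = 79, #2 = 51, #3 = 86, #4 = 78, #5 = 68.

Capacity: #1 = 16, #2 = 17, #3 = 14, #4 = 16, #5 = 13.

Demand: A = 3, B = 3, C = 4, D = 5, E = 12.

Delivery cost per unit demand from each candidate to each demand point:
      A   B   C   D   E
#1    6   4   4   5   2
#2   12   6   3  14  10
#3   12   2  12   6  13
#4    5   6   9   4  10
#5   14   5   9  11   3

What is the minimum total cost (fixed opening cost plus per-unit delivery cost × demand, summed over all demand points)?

250

Open {#1, #4}; cheapest assignment that respects the capacities:
  #1 (cap 16, load 16): C, E — cost 4×4 + 12×2 = 40
  #4 (cap 16, load 11): A, B, D — cost 3×5 + 3×6 + 5×4 = 53
  Shipping 93, fixed 157 → total 250.
  Any other capacity-feasible assignment to {#1, #4} ships for at least 93.
Compare {#1, #5}: its best feasible assignment gives total 254.
Compare {#4, #5}: its best feasible assignment gives total 271.
Every other set of open sites that can feasibly serve all demand totals ≥ 254 even under its best assignment. Minimum: 250.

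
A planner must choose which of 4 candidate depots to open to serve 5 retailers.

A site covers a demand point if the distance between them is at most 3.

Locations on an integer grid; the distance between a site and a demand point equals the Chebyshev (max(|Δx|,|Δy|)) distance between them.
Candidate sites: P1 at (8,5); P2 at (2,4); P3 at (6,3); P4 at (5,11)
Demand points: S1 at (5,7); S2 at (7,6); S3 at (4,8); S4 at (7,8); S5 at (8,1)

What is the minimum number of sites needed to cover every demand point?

Coverage sets (demand points within 3 of each site):
  P1: {S1, S2, S4}
  P2: {S1}
  P3: {S2, S5}
  P4: {S3, S4}
No 2 sites suffice: every size-2 union leaves at least one demand point uncovered.
But {P1, P3, P4} covers everything, so the minimum is 3.

3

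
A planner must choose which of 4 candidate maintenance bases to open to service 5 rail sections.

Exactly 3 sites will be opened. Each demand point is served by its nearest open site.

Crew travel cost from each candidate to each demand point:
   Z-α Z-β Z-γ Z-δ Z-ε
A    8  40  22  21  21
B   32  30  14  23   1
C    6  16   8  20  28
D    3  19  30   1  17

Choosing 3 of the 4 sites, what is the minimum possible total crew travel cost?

Open {B, C, D}.
  Z-α→D 3, Z-β→C 16, Z-γ→C 8, Z-δ→D 1, Z-ε→B 1  ⇒ total 29.
Compare {A, B, D}: total 38.
Compare {A, C, D}: total 45.
No size-3 selection does better; minimum is 29.

29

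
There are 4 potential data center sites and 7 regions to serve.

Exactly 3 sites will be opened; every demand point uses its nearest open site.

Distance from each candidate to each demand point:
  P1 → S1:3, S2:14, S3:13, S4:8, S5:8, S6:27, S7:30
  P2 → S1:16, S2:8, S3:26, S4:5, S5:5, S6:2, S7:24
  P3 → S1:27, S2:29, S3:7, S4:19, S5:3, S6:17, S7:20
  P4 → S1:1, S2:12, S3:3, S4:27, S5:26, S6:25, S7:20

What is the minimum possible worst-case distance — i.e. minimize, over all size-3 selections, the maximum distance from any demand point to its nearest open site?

20

Open {P1, P2, P3}.
  Farthest demand point is S7 at distance 20 (to P3); all others are ≤ 20.
With {P1, P2, P4} the worst case is 20.
With {P1, P3, P4} the worst case is 20.
No size-3 selection achieves below 20.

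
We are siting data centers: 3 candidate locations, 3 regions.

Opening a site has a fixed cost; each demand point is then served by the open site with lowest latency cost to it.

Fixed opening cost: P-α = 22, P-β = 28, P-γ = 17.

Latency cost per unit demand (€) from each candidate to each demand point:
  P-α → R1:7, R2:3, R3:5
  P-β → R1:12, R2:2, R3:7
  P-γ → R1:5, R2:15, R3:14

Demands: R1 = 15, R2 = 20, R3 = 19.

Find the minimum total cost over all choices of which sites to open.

Open {P-α, P-γ}: assign each demand point to its cheapest open site.
  R1→P-γ 15×5=75, R2→P-α 20×3=60, R3→P-α 19×5=95
  latency cost 230, fixed 39 → total 269.
Compare {P-α, P-β, P-γ}: latency cost 210 + fixed 67 = 277.
Compare {P-α}: latency cost 260 + fixed 22 = 282.
Compare {P-α, P-β}: latency cost 240 + fixed 50 = 290.
All other subsets cost ≥ 277. Minimum total cost: 269.

269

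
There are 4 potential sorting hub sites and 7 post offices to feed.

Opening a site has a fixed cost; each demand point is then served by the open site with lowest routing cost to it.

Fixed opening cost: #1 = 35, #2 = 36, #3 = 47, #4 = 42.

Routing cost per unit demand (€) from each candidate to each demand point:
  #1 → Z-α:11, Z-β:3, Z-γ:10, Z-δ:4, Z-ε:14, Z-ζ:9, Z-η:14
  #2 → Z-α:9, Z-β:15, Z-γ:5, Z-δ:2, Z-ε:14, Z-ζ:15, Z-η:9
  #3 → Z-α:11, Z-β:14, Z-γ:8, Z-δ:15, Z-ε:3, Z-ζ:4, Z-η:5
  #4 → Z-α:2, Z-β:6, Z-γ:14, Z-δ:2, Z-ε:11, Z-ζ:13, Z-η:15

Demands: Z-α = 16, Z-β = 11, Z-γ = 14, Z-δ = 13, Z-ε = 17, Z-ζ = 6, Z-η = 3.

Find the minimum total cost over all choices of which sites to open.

Open {#2, #3, #4}: assign each demand point to its cheapest open site.
  Z-α→#4 16×2=32, Z-β→#4 11×6=66, Z-γ→#2 14×5=70, Z-δ→#2 13×2=26, Z-ε→#3 17×3=51, Z-ζ→#3 6×4=24, Z-η→#3 3×5=15
  routing cost 284, fixed 125 → total 409.
Compare {#1, #2, #3, #4}: routing cost 251 + fixed 160 = 411.
Compare {#3, #4}: routing cost 326 + fixed 89 = 415.
Compare {#1, #3, #4}: routing cost 293 + fixed 124 = 417.
All other subsets cost ≥ 411. Minimum total cost: 409.

409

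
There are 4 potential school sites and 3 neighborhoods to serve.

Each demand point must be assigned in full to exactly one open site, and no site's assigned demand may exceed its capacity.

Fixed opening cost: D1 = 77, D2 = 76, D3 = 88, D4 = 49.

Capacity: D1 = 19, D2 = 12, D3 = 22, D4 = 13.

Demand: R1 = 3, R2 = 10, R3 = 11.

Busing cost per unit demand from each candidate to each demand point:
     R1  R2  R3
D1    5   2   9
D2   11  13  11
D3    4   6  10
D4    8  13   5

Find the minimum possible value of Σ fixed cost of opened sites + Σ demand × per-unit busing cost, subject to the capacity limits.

Open {D1, D4}; cheapest assignment that respects the capacities:
  D1 (cap 19, load 13): R1, R2 — cost 3×5 + 10×2 = 35
  D4 (cap 13, load 11): R3 — cost 11×5 = 55
  Shipping 90, fixed 126 → total 216.
  Any other capacity-feasible assignment to {D1, D4} ships for at least 90.
Compare {D3, D4}: its best feasible assignment gives total 264.
Compare {D1, D2, D4}: its best feasible assignment gives total 292.
Every other set of open sites that can feasibly serve all demand totals ≥ 264 even under its best assignment. Minimum: 216.

216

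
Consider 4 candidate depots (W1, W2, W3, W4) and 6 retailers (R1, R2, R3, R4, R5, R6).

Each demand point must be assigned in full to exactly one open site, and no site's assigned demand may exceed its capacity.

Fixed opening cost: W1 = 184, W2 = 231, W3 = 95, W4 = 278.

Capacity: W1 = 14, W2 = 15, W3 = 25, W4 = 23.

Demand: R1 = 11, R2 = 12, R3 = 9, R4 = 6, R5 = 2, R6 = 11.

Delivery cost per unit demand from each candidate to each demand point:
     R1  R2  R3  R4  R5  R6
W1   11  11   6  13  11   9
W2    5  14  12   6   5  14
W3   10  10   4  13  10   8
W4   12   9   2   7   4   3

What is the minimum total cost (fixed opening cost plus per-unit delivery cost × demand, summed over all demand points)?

898

Open {W2, W3, W4}; cheapest assignment that respects the capacities:
  W2 (cap 15, load 11): R1 — cost 11×5 = 55
  W3 (cap 25, load 21): R2, R3 — cost 12×10 + 9×4 = 156
  W4 (cap 23, load 19): R4, R5, R6 — cost 6×7 + 2×4 + 11×3 = 83
  Shipping 294, fixed 604 → total 898.
  Any other capacity-feasible assignment to {W2, W3, W4} ships for at least 294.
Compare {W1, W3, W4}: its best feasible assignment gives total 917.
Compare {W1, W2, W3}: its best feasible assignment gives total 1003.
Every other set of open sites that can feasibly serve all demand totals ≥ 917 even under its best assignment. Minimum: 898.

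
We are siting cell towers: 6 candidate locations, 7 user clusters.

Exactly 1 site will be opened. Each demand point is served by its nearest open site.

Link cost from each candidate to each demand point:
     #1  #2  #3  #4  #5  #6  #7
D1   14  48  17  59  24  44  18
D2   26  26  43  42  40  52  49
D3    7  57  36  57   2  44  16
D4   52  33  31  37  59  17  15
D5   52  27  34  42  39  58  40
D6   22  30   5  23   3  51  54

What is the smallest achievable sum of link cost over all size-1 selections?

188

Open {D6}.
  #1→D6 22, #2→D6 30, #3→D6 5, #4→D6 23, #5→D6 3, #6→D6 51, #7→D6 54  ⇒ total 188.
Compare {D3}: total 219.
Compare {D1}: total 224.
No size-1 selection does better; minimum is 188.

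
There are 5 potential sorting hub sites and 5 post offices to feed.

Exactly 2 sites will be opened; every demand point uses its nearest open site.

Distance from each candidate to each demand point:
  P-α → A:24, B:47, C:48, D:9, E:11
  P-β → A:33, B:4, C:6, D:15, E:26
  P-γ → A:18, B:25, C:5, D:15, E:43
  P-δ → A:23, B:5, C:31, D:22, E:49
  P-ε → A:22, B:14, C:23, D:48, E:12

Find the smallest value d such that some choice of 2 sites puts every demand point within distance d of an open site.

Open {P-γ, P-ε}.
  Farthest demand point is A at distance 18 (to P-γ); all others are ≤ 18.
With {P-β, P-ε} the worst case is 22.
With {P-α, P-ε} the worst case is 23.
No size-2 selection achieves below 18.

18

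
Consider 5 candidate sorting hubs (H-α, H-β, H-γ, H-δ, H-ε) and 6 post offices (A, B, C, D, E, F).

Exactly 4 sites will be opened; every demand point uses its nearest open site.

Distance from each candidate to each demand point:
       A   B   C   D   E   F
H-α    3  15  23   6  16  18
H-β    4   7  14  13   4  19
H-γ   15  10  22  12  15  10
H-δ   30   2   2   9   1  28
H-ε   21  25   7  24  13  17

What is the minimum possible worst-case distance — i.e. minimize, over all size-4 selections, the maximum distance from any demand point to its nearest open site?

Open {H-α, H-β, H-γ, H-δ}.
  Farthest demand point is F at distance 10 (to H-γ); all others are ≤ 10.
With {H-α, H-β, H-γ, H-ε} the worst case is 10.
With {H-α, H-γ, H-δ, H-ε} the worst case is 10.
No size-4 selection achieves below 10.

10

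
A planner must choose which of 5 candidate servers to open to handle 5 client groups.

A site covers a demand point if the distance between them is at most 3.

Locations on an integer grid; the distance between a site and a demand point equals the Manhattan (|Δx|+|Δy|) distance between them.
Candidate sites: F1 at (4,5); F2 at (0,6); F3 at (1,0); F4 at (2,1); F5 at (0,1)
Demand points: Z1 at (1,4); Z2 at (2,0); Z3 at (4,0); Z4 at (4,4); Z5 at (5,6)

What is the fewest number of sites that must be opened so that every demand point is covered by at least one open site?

Coverage sets (demand points within 3 of each site):
  F1: {Z4, Z5}
  F2: {Z1}
  F3: {Z2, Z3}
  F4: {Z2, Z3}
  F5: {Z2}
No 2 sites suffice: every size-2 union leaves at least one demand point uncovered.
But {F1, F2, F3} covers everything, so the minimum is 3.

3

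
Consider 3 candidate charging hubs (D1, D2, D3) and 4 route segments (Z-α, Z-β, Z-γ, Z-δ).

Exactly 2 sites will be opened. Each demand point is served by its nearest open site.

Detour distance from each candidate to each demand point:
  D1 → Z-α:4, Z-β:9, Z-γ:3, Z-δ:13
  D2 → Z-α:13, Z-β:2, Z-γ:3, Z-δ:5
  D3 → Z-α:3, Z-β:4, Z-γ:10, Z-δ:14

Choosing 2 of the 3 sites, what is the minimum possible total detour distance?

Open {D2, D3}.
  Z-α→D3 3, Z-β→D2 2, Z-γ→D2 3, Z-δ→D2 5  ⇒ total 13.
Compare {D1, D2}: total 14.
Compare {D1, D3}: total 23.

13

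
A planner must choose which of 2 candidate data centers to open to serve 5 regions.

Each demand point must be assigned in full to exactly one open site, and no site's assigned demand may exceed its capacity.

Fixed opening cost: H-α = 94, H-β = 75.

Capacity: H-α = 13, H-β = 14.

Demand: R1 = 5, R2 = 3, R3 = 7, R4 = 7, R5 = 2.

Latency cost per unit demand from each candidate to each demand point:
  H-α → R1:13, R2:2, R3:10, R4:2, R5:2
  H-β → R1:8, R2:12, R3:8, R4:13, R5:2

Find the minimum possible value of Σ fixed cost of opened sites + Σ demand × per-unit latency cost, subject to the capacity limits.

Open {H-α, H-β}; cheapest assignment that respects the capacities:
  H-α (cap 13, load 12): R2, R4, R5 — cost 3×2 + 7×2 + 2×2 = 24
  H-β (cap 14, load 12): R1, R3 — cost 5×8 + 7×8 = 96
  Shipping 120, fixed 169 → total 289.
  Any other capacity-feasible assignment to {H-α, H-β} ships for at least 120.
Total demand is 24 and no other set of sites has combined capacity ≥ 24, so {H-α, H-β} is the only feasible choice of open sites. Minimum: 289.

289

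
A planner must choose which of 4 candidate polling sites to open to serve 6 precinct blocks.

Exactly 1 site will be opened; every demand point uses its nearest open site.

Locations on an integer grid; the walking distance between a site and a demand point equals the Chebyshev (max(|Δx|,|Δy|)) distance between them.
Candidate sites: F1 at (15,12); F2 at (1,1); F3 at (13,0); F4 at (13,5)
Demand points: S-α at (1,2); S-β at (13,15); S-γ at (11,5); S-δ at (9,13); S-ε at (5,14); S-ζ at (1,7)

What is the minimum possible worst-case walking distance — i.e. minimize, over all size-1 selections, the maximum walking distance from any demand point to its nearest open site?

12

Open {F4}.
  Farthest demand point is S-α at walking distance 12 (to F4); all others are ≤ 12.
With {F1} the worst case is 14.
With {F2} the worst case is 14.
No size-1 selection achieves below 12.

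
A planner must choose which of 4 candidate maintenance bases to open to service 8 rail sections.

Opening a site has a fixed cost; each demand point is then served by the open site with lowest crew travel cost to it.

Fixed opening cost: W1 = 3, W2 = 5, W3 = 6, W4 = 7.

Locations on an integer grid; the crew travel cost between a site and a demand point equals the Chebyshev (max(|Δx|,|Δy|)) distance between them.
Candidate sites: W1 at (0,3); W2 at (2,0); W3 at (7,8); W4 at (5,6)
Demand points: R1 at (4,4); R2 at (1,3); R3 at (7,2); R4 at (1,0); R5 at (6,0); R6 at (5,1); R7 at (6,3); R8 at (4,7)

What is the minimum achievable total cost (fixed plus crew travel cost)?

Open {W2, W4}: assign each demand point to its cheapest open site.
  R1→W4 2, R2→W2 3, R3→W4 4, R4→W2 1, R5→W2 4, R6→W2 3, R7→W4 3, R8→W4 1
  crew travel cost 21, fixed 12 → total 33.
Compare {W1, W2}: crew travel cost 26 + fixed 8 = 34.
Compare {W1, W2, W4}: crew travel cost 19 + fixed 15 = 34.
Compare {W1, W4}: crew travel cost 25 + fixed 10 = 35.
All other subsets cost ≥ 34. Minimum total cost: 33.

33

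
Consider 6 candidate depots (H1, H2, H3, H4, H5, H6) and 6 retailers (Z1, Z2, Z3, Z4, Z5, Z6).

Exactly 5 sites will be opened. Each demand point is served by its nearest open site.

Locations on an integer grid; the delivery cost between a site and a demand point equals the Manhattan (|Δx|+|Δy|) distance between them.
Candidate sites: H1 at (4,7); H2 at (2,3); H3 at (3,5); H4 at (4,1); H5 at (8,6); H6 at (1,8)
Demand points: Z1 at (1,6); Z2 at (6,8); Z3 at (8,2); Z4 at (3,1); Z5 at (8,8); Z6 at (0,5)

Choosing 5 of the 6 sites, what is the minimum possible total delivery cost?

Open {H1, H3, H4, H5, H6}.
  Z1→H6 2, Z2→H1 3, Z3→H5 4, Z4→H4 1, Z5→H5 2, Z6→H3 3  ⇒ total 15.
Compare {H1, H2, H3, H4, H5}: total 16.
Compare {H1, H2, H4, H5, H6}: total 16.
No size-5 selection does better; minimum is 15.

15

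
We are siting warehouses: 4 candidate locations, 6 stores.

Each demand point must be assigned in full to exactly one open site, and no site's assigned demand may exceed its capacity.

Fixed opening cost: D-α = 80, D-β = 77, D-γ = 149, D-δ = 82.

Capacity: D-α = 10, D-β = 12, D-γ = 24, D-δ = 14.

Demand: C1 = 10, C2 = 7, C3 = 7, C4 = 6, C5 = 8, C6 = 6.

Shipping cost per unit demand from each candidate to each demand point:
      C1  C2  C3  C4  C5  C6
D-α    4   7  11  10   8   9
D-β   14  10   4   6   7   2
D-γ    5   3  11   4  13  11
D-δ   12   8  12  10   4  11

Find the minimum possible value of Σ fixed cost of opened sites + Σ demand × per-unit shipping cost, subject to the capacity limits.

Open {D-β, D-γ, D-δ}; cheapest assignment that respects the capacities:
  D-β (cap 12, load 7): C3 — cost 7×4 = 28
  D-γ (cap 24, load 23): C1, C2, C4 — cost 10×5 + 7×3 + 6×4 = 95
  D-δ (cap 14, load 14): C5, C6 — cost 8×4 + 6×11 = 98
  Shipping 221, fixed 308 → total 529.
  Any other capacity-feasible assignment to {D-β, D-γ, D-δ} ships for at least 221.
Compare {D-α, D-β, D-γ}: its best feasible assignment gives total 566.
Compare {D-α, D-γ, D-δ}: its best feasible assignment gives total 571.
Every other set of open sites that can feasibly serve all demand totals ≥ 566 even under its best assignment. Minimum: 529.

529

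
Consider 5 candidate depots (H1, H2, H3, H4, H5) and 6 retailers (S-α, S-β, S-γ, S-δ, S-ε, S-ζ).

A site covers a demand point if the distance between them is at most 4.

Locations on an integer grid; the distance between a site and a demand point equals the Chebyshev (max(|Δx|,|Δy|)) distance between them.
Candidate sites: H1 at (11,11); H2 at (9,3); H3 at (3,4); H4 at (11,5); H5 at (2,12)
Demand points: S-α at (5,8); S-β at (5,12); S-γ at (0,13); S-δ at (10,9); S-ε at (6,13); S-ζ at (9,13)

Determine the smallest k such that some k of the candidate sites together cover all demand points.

2

Coverage sets (demand points within 4 of each site):
  H1: {S-δ, S-ζ}
  H2: {}
  H3: {S-α}
  H4: {S-δ}
  H5: {S-α, S-β, S-γ, S-ε}
No single site covers all 6 demand points.
But {H1, H5} covers everything, so the minimum is 2.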